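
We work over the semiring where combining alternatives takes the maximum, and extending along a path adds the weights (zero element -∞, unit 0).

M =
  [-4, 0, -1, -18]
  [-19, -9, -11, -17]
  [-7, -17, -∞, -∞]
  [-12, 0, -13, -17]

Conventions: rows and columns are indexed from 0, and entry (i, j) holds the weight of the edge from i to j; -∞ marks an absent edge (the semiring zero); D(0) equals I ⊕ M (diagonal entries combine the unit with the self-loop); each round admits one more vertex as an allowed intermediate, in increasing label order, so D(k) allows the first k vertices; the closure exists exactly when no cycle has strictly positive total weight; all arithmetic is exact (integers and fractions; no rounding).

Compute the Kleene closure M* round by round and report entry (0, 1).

D(0):
  [0, 0, -1, -18]
  [-19, 0, -11, -17]
  [-7, -17, 0, -∞]
  [-12, 0, -13, 0]
D(1):
  [0, 0, -1, -18]
  [-19, 0, -11, -17]
  [-7, -7, 0, -25]
  [-12, 0, -13, 0]
D(2):
  [0, 0, -1, -17]
  [-19, 0, -11, -17]
  [-7, -7, 0, -24]
  [-12, 0, -11, 0]
D(3):
  [0, 0, -1, -17]
  [-18, 0, -11, -17]
  [-7, -7, 0, -24]
  [-12, 0, -11, 0]
D(4):
  [0, 0, -1, -17]
  [-18, 0, -11, -17]
  [-7, -7, 0, -24]
  [-12, 0, -11, 0]
Answer: M*[0][1] = 0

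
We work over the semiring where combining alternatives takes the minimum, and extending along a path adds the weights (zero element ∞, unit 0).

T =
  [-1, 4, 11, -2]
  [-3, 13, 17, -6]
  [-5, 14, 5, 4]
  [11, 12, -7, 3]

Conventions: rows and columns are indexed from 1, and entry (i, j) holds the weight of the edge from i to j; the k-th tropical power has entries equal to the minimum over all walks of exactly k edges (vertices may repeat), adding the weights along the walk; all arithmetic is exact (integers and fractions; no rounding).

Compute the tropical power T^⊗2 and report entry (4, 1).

T^⊗2:
  [-2, 3, -9, -3]
  [-4, 1, -13, -5]
  [-6, -1, -3, -7]
  [-12, 7, -4, -3]
Key observation: the optimum is the walk 4->3->1, with weight (-7) + (-5) = -12.
Optimal value attained by: walk 4->3->1.
Answer: (T^⊗2)[4][1] = -12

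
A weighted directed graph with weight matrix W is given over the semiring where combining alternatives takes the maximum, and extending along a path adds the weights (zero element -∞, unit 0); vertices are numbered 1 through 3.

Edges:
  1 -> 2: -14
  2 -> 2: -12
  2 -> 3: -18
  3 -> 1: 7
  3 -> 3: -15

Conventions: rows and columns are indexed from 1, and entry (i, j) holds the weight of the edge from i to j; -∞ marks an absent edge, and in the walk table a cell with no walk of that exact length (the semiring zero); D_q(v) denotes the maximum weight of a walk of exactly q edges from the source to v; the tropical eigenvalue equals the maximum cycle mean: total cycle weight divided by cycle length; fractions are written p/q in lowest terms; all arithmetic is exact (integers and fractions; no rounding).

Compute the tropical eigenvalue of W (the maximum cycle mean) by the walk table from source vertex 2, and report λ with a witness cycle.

q=0: [-∞, 0, -∞]
q=1: [-∞, -12, -18]
q=2: [-11, -24, -30]
q=3: [-23, -25, -42]
Optimal cycle mean attained by: cycle 1->2->3->1, total (-14) + (-18) + 7, length 3.
Answer: λ = -25/3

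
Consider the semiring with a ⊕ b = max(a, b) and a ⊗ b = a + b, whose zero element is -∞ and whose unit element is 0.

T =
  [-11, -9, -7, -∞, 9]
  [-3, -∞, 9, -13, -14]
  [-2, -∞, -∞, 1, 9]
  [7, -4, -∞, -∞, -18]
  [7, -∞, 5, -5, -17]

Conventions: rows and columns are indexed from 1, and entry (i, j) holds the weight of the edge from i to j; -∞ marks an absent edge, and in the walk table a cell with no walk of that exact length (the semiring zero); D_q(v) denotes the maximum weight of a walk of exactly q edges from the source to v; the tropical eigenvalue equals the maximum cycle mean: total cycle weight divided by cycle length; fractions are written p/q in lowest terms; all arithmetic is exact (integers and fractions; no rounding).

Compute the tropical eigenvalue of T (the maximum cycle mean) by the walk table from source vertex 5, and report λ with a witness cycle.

q=0: [-∞, -∞, -∞, -∞, 0]
q=1: [7, -∞, 5, -5, -17]
q=2: [3, -2, 0, 6, 16]
q=3: [23, 2, 21, 11, 12]
q=4: [19, 14, 17, 22, 32]
q=5: [39, 18, 37, 27, 28]
Optimal cycle mean attained by: cycle 1->5->1, total 9 + 7, length 2.
Answer: λ = 8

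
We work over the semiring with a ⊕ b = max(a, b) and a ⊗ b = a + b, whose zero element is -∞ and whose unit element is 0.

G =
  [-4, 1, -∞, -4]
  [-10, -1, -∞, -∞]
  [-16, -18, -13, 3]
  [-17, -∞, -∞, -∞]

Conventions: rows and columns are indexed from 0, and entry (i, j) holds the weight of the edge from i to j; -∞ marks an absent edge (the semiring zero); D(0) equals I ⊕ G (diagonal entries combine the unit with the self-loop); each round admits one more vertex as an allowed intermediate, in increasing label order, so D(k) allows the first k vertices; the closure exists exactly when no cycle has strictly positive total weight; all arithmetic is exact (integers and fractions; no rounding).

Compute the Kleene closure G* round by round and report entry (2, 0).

D(0):
  [0, 1, -∞, -4]
  [-10, 0, -∞, -∞]
  [-16, -18, 0, 3]
  [-17, -∞, -∞, 0]
D(1):
  [0, 1, -∞, -4]
  [-10, 0, -∞, -14]
  [-16, -15, 0, 3]
  [-17, -16, -∞, 0]
D(2):
  [0, 1, -∞, -4]
  [-10, 0, -∞, -14]
  [-16, -15, 0, 3]
  [-17, -16, -∞, 0]
D(3):
  [0, 1, -∞, -4]
  [-10, 0, -∞, -14]
  [-16, -15, 0, 3]
  [-17, -16, -∞, 0]
D(4):
  [0, 1, -∞, -4]
  [-10, 0, -∞, -14]
  [-14, -13, 0, 3]
  [-17, -16, -∞, 0]
Answer: G*[2][0] = -14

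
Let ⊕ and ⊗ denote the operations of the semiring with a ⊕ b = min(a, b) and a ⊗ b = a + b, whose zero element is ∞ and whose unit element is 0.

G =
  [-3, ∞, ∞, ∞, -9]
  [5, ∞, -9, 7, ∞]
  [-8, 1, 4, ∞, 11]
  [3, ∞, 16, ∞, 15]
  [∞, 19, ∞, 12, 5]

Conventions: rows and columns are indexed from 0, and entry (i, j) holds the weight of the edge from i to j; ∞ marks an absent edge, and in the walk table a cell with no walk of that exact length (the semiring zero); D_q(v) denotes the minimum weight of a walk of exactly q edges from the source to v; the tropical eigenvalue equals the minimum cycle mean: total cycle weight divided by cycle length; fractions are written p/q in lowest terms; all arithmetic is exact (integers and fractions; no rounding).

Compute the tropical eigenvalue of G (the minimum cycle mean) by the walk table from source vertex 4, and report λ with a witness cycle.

q=0: [∞, ∞, ∞, ∞, 0]
q=1: [∞, 19, ∞, 12, 5]
q=2: [15, 24, 10, 17, 10]
q=3: [2, 11, 14, 22, 6]
q=4: [-1, 15, 2, 18, -7]
q=5: [-6, 3, 6, 5, -10]
Optimal cycle mean attained by: cycle 1->2->1, total (-9) + 1, length 2.
Answer: λ = -4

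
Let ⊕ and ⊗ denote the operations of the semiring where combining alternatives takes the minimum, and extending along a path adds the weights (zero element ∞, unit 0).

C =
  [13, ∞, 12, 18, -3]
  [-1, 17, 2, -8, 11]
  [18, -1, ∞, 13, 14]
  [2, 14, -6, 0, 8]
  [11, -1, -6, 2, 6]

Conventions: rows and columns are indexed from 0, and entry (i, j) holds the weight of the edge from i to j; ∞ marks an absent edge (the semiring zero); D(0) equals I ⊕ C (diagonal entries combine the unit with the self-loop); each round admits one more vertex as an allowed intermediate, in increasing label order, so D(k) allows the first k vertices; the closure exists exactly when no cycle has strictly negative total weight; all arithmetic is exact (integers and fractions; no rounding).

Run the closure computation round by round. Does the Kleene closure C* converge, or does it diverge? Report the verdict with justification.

D(0):
  [0, ∞, 12, 18, -3]
  [-1, 0, 2, -8, 11]
  [18, -1, 0, 13, 14]
  [2, 14, -6, 0, 8]
  [11, -1, -6, 2, 0]
D(1):
  [0, ∞, 12, 18, -3]
  [-1, 0, 2, -8, -4]
  [18, -1, 0, 13, 14]
  [2, 14, -6, 0, -1]
  [11, -1, -6, 2, 0]
Detection: at round 2, diagonal entry (4, 4) turns strictly negative.
Key observation: the cycle 4->1->0->4 has total weight (-1) + (-1) + (-3), which is strictly negative.
Answer: DIVERGES — negative cycle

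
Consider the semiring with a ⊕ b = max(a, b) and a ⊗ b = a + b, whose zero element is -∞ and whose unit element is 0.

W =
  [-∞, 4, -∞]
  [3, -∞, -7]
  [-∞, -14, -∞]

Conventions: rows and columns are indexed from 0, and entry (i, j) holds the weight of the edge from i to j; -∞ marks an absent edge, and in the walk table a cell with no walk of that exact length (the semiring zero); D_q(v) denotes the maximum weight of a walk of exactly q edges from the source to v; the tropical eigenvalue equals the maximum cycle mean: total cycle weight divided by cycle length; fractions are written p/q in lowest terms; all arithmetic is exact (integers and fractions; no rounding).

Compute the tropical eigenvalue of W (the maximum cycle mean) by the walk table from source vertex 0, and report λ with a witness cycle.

q=0: [0, -∞, -∞]
q=1: [-∞, 4, -∞]
q=2: [7, -∞, -3]
q=3: [-∞, 11, -∞]
Optimal cycle mean attained by: cycle 0->1->0, total 4 + 3, length 2.
Answer: λ = 7/2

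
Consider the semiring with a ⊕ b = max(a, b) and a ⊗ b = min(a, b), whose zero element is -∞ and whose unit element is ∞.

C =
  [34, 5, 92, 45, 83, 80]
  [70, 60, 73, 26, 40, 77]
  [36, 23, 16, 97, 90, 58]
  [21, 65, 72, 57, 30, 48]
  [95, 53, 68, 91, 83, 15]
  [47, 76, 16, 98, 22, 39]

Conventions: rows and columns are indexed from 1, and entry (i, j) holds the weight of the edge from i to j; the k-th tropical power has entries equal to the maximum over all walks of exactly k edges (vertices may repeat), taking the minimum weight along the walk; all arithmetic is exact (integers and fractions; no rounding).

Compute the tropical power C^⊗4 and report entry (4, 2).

C^⊗2:
  [83, 76, 68, 92, 90, 58]
  [60, 76, 70, 77, 73, 70]
  [90, 65, 72, 90, 83, 48]
  [65, 60, 65, 72, 72, 65]
  [83, 65, 92, 83, 83, 80]
  [70, 65, 73, 57, 47, 76]
C^⊗3:
  [90, 65, 83, 90, 83, 80]
  [73, 70, 73, 73, 73, 76]
  [83, 65, 90, 83, 83, 80]
  [72, 65, 72, 72, 72, 65]
  [83, 76, 83, 92, 90, 80]
  [65, 76, 70, 76, 73, 70]
C^⊗4:
  [83, 76, 90, 83, 83, 80]
  [73, 76, 73, 76, 73, 73]
  [83, 76, 83, 90, 90, 80]
  [72, 65, 72, 72, 72, 72]
  [90, 76, 83, 90, 83, 80]
  [73, 70, 73, 73, 73, 76]
Key observation: the optimum is the walk 4->2->1->6->2, with weight 65 min 70 min 80 min 76 = 65.
Optimal value attained by: walk 4->2->1->6->2.
Answer: (C^⊗4)[4][2] = 65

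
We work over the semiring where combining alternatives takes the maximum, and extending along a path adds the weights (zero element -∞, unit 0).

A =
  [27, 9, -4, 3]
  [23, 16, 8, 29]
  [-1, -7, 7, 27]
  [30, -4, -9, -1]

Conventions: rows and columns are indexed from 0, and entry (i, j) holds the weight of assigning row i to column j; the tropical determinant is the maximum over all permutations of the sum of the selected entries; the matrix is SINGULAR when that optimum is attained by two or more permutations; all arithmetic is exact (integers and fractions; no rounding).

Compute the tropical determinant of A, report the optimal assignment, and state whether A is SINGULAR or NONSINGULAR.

σ = (0, 1, 2, 3): 27 + 16 + 7 + (-1) = 49
σ = (0, 1, 3, 2): 27 + 16 + 27 + (-9) = 61
σ = (0, 2, 1, 3): 27 + 8 + (-7) + (-1) = 27
σ = (0, 2, 3, 1): 27 + 8 + 27 + (-4) = 58
σ = (0, 3, 1, 2): 27 + 29 + (-7) + (-9) = 40
σ = (0, 3, 2, 1): 27 + 29 + 7 + (-4) = 59
σ = (1, 0, 2, 3): 9 + 23 + 7 + (-1) = 38
σ = (1, 0, 3, 2): 9 + 23 + 27 + (-9) = 50
σ = (1, 2, 0, 3): 9 + 8 + (-1) + (-1) = 15
σ = (1, 2, 3, 0): 9 + 8 + 27 + 30 = 74
σ = (1, 3, 0, 2): 9 + 29 + (-1) + (-9) = 28
σ = (1, 3, 2, 0): 9 + 29 + 7 + 30 = 75
σ = (2, 0, 1, 3): (-4) + 23 + (-7) + (-1) = 11
σ = (2, 0, 3, 1): (-4) + 23 + 27 + (-4) = 42
σ = (2, 1, 0, 3): (-4) + 16 + (-1) + (-1) = 10
σ = (2, 1, 3, 0): (-4) + 16 + 27 + 30 = 69
σ = (2, 3, 0, 1): (-4) + 29 + (-1) + (-4) = 20
σ = (2, 3, 1, 0): (-4) + 29 + (-7) + 30 = 48
σ = (3, 0, 1, 2): 3 + 23 + (-7) + (-9) = 10
σ = (3, 0, 2, 1): 3 + 23 + 7 + (-4) = 29
σ = (3, 1, 0, 2): 3 + 16 + (-1) + (-9) = 9
σ = (3, 1, 2, 0): 3 + 16 + 7 + 30 = 56
σ = (3, 2, 0, 1): 3 + 8 + (-1) + (-4) = 6
σ = (3, 2, 1, 0): 3 + 8 + (-7) + 30 = 34
Optimal value attained by: σ = (1, 3, 2, 0).
Answer: det⊕(A) = 75; verdict: NONSINGULAR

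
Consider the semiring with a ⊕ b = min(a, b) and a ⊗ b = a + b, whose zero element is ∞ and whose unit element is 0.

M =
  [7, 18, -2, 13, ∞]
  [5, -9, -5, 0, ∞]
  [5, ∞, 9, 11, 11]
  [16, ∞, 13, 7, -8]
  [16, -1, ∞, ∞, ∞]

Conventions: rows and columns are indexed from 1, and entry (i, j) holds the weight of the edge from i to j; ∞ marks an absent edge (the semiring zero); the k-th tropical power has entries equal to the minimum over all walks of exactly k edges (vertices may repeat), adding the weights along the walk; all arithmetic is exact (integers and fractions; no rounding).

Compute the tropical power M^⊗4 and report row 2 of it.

M^⊗2:
  [3, 9, 5, 9, 5]
  [-4, -18, -14, -9, -8]
  [12, 10, 3, 18, 3]
  [8, -9, 14, 14, -1]
  [4, -10, -6, -1, ∞]
M^⊗3:
  [10, 0, 1, 9, 1]
  [-13, -27, -23, -18, -17]
  [8, 1, 5, 10, 10]
  [-4, -18, -14, -9, 6]
  [-5, -19, -15, -10, -9]
M^⊗4:
  [5, -9, -5, 0, 1]
  [-22, -36, -32, -27, -26]
  [6, -8, -4, 1, 2]
  [-13, -27, -23, -18, -17]
  [-14, -28, -24, -19, -18]
Answer: row 2 of M^⊗4 = [-22, -36, -32, -27, -26]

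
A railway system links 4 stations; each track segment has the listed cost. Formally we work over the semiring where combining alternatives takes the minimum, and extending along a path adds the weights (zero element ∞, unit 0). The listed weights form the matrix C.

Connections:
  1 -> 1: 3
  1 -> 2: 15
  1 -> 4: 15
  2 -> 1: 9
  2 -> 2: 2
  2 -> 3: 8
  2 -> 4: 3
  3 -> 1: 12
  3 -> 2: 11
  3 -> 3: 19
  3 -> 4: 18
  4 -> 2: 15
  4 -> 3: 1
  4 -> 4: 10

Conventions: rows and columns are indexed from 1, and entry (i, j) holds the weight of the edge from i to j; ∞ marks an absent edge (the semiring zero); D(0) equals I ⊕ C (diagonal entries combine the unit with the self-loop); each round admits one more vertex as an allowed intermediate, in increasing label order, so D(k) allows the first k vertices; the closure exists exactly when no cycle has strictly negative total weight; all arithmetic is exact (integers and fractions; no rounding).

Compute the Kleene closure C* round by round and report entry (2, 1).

D(0):
  [0, 15, ∞, 15]
  [9, 0, 8, 3]
  [12, 11, 0, 18]
  [∞, 15, 1, 0]
D(1):
  [0, 15, ∞, 15]
  [9, 0, 8, 3]
  [12, 11, 0, 18]
  [∞, 15, 1, 0]
D(2):
  [0, 15, 23, 15]
  [9, 0, 8, 3]
  [12, 11, 0, 14]
  [24, 15, 1, 0]
D(3):
  [0, 15, 23, 15]
  [9, 0, 8, 3]
  [12, 11, 0, 14]
  [13, 12, 1, 0]
D(4):
  [0, 15, 16, 15]
  [9, 0, 4, 3]
  [12, 11, 0, 14]
  [13, 12, 1, 0]
Answer: C*[2][1] = 9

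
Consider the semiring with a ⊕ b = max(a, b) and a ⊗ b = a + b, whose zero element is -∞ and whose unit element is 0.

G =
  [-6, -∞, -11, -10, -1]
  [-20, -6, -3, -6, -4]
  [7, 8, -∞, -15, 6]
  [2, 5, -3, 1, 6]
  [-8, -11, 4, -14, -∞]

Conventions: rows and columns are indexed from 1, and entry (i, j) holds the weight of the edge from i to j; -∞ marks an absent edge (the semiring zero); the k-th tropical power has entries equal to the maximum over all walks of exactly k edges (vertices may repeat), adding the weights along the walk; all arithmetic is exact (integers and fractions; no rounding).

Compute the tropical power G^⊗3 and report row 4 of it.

G^⊗2:
  [-4, -3, 3, -9, -4]
  [4, 5, 0, -5, 3]
  [1, 2, 10, 2, 6]
  [4, 6, 10, 2, 7]
  [11, 12, -14, -11, 10]
G^⊗3:
  [10, 11, 0, -8, 9]
  [7, 8, 7, -1, 6]
  [17, 18, 10, 3, 16]
  [17, 18, 11, 3, 16]
  [5, 6, 14, 6, 10]
Answer: row 4 of G^⊗3 = [17, 18, 11, 3, 16]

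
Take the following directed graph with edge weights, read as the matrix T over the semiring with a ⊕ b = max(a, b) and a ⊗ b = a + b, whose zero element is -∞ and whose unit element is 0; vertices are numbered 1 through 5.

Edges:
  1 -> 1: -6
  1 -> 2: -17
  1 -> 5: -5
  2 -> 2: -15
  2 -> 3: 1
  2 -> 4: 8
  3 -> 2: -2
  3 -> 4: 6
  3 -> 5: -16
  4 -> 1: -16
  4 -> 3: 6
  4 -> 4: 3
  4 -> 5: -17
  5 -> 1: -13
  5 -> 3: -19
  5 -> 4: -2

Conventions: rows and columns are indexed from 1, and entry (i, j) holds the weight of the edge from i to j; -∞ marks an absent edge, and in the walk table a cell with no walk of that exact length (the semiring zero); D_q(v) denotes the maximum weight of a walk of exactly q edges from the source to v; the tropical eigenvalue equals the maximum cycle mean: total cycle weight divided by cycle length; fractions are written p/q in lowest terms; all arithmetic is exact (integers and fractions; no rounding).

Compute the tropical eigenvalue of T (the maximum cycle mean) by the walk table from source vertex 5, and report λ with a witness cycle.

q=0: [-∞, -∞, -∞, -∞, 0]
q=1: [-13, -∞, -19, -2, -∞]
q=2: [-18, -21, 4, 1, -18]
q=3: [-15, 2, 7, 10, -12]
q=4: [-6, 5, 16, 13, -7]
q=5: [-3, 14, 19, 22, 0]
Optimal cycle mean attained by: cycle 3->4->3, total 6 + 6, length 2.
Answer: λ = 6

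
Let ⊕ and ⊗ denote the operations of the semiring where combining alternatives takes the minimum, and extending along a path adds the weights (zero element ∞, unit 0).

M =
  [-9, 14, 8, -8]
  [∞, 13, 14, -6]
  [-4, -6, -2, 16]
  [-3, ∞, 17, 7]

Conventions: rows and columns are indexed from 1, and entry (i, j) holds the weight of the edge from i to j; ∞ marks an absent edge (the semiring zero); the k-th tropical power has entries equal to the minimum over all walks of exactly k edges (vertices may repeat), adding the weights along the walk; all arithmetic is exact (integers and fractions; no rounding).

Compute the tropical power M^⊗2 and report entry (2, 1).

M^⊗2:
  [-18, 2, -1, -17]
  [-9, 8, 11, 1]
  [-13, -8, -4, -12]
  [-12, 11, 5, -11]
Key observation: the optimum is the walk 2->4->1, with weight (-6) + (-3) = -9.
Optimal value attained by: walk 2->4->1.
Answer: (M^⊗2)[2][1] = -9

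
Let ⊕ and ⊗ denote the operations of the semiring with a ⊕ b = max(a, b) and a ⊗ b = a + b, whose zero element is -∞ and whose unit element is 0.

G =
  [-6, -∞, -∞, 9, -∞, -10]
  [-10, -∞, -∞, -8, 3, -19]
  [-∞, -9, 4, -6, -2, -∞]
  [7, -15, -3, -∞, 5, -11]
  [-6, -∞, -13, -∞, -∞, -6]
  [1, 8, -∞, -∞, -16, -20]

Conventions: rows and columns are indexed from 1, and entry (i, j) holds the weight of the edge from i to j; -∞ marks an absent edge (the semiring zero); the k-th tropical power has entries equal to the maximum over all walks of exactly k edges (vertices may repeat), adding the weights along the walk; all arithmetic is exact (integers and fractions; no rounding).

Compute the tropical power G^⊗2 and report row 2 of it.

G^⊗2:
  [16, -2, 6, 3, 14, -2]
  [-1, -11, -10, -1, -3, -3]
  [1, -5, 8, -2, 2, -8]
  [1, -3, 1, 16, -5, -1]
  [-5, 2, -9, 3, -15, -16]
  [-2, -12, -29, 10, 11, -9]
Answer: row 2 of G^⊗2 = [-1, -11, -10, -1, -3, -3]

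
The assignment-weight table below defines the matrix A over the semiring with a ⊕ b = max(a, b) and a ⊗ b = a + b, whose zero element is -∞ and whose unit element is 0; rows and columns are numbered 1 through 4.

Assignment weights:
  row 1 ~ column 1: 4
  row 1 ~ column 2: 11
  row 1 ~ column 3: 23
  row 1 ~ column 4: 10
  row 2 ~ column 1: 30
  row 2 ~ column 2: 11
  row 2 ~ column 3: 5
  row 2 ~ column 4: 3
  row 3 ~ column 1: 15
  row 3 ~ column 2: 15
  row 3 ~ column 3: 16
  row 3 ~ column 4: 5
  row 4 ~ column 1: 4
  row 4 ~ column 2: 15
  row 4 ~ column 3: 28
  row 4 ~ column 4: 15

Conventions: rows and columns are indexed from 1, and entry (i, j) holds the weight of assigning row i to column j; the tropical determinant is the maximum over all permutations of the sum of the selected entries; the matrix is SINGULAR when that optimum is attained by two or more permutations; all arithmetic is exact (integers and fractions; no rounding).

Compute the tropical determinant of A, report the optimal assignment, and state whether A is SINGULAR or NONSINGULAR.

σ = (1, 2, 3, 4): 4 + 11 + 16 + 15 = 46
σ = (1, 2, 4, 3): 4 + 11 + 5 + 28 = 48
σ = (1, 3, 2, 4): 4 + 5 + 15 + 15 = 39
σ = (1, 3, 4, 2): 4 + 5 + 5 + 15 = 29
σ = (1, 4, 2, 3): 4 + 3 + 15 + 28 = 50
σ = (1, 4, 3, 2): 4 + 3 + 16 + 15 = 38
σ = (2, 1, 3, 4): 11 + 30 + 16 + 15 = 72
σ = (2, 1, 4, 3): 11 + 30 + 5 + 28 = 74
σ = (2, 3, 1, 4): 11 + 5 + 15 + 15 = 46
σ = (2, 3, 4, 1): 11 + 5 + 5 + 4 = 25
σ = (2, 4, 1, 3): 11 + 3 + 15 + 28 = 57
σ = (2, 4, 3, 1): 11 + 3 + 16 + 4 = 34
σ = (3, 1, 2, 4): 23 + 30 + 15 + 15 = 83
σ = (3, 1, 4, 2): 23 + 30 + 5 + 15 = 73
σ = (3, 2, 1, 4): 23 + 11 + 15 + 15 = 64
σ = (3, 2, 4, 1): 23 + 11 + 5 + 4 = 43
σ = (3, 4, 1, 2): 23 + 3 + 15 + 15 = 56
σ = (3, 4, 2, 1): 23 + 3 + 15 + 4 = 45
σ = (4, 1, 2, 3): 10 + 30 + 15 + 28 = 83
σ = (4, 1, 3, 2): 10 + 30 + 16 + 15 = 71
σ = (4, 2, 1, 3): 10 + 11 + 15 + 28 = 64
σ = (4, 2, 3, 1): 10 + 11 + 16 + 4 = 41
σ = (4, 3, 1, 2): 10 + 5 + 15 + 15 = 45
σ = (4, 3, 2, 1): 10 + 5 + 15 + 4 = 34
Optimal value attained by: σ = (3, 1, 2, 4).
Answer: det⊕(A) = 83; verdict: SINGULAR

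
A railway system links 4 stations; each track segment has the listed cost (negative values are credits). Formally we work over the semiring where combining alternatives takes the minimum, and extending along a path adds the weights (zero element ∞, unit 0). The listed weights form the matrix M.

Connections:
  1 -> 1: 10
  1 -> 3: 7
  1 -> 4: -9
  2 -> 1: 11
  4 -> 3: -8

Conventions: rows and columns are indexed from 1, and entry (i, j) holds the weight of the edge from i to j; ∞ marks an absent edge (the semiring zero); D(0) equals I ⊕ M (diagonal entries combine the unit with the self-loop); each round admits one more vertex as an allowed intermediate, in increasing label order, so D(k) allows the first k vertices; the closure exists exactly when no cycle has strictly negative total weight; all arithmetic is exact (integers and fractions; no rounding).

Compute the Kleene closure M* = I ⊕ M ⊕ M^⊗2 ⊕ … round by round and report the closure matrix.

D(0):
  [0, ∞, 7, -9]
  [11, 0, ∞, ∞]
  [∞, ∞, 0, ∞]
  [∞, ∞, -8, 0]
D(1):
  [0, ∞, 7, -9]
  [11, 0, 18, 2]
  [∞, ∞, 0, ∞]
  [∞, ∞, -8, 0]
D(2):
  [0, ∞, 7, -9]
  [11, 0, 18, 2]
  [∞, ∞, 0, ∞]
  [∞, ∞, -8, 0]
D(3):
  [0, ∞, 7, -9]
  [11, 0, 18, 2]
  [∞, ∞, 0, ∞]
  [∞, ∞, -8, 0]
D(4):
  [0, ∞, -17, -9]
  [11, 0, -6, 2]
  [∞, ∞, 0, ∞]
  [∞, ∞, -8, 0]
Answer: M* = [[0, ∞, -17, -9], [11, 0, -6, 2], [∞, ∞, 0, ∞], [∞, ∞, -8, 0]]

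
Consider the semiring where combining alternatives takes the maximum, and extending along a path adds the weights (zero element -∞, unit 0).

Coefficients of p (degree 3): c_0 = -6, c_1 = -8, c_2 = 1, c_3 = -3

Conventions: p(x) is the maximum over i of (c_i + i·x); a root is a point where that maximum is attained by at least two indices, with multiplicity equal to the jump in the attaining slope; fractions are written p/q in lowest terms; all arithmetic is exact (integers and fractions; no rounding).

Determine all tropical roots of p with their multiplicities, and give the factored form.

hull edge (i=0, c=-6) to (i=2, c=1): slope 7/2, span 2
hull edge (i=2, c=1) to (i=3, c=-3): slope -4, span 1
Factored form: p(x) = -3 ⊗ (x ⊕ (-7/2)) ⊗ (x ⊕ (-7/2)) ⊗ (x ⊕ 4)
Answer: roots = -7/2 (mult 2), 4 (mult 1)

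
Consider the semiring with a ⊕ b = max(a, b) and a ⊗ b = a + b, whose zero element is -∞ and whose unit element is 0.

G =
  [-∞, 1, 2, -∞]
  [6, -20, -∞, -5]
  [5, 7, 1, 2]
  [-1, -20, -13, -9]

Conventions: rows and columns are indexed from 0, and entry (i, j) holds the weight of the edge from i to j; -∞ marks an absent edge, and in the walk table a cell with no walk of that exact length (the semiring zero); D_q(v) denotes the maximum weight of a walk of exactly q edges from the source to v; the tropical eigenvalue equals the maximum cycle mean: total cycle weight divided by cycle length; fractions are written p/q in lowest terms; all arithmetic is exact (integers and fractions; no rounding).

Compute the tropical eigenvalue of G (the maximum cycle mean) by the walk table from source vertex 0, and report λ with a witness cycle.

q=0: [0, -∞, -∞, -∞]
q=1: [-∞, 1, 2, -∞]
q=2: [7, 9, 3, 4]
q=3: [15, 10, 9, 5]
q=4: [16, 16, 17, 11]
Optimal cycle mean attained by: cycle 0->2->1->0, total 2 + 7 + 6, length 3.
Answer: λ = 5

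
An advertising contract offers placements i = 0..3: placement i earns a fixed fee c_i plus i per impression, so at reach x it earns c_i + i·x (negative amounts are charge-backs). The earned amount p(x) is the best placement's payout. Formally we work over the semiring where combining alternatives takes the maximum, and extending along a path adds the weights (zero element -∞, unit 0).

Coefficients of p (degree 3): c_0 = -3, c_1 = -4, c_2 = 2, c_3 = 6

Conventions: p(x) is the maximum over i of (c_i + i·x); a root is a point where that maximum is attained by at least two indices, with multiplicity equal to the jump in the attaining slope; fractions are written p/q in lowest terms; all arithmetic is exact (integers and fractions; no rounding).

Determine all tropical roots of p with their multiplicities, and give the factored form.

hull edge (i=0, c=-3) to (i=3, c=6): slope 3, span 3
Factored form: p(x) = 6 ⊗ (x ⊕ (-3)) ⊗ (x ⊕ (-3)) ⊗ (x ⊕ (-3))
Answer: roots = -3 (mult 3)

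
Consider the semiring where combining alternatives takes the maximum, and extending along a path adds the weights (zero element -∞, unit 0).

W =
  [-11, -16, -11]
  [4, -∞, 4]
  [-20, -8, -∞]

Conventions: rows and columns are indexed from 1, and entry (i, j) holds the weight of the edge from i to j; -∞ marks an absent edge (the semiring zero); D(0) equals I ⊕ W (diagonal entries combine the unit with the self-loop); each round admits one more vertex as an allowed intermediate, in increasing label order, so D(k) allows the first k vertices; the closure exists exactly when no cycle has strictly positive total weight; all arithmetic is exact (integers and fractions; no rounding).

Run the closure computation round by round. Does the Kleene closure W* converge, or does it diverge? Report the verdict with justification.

D(0):
  [0, -16, -11]
  [4, 0, 4]
  [-20, -8, 0]
D(1):
  [0, -16, -11]
  [4, 0, 4]
  [-20, -8, 0]
D(2):
  [0, -16, -11]
  [4, 0, 4]
  [-4, -8, 0]
D(3):
  [0, -16, -11]
  [4, 0, 4]
  [-4, -8, 0]
Key observation: every diagonal entry stays at the unit through all rounds, so no improving cycle exists.
Answer: CONVERGES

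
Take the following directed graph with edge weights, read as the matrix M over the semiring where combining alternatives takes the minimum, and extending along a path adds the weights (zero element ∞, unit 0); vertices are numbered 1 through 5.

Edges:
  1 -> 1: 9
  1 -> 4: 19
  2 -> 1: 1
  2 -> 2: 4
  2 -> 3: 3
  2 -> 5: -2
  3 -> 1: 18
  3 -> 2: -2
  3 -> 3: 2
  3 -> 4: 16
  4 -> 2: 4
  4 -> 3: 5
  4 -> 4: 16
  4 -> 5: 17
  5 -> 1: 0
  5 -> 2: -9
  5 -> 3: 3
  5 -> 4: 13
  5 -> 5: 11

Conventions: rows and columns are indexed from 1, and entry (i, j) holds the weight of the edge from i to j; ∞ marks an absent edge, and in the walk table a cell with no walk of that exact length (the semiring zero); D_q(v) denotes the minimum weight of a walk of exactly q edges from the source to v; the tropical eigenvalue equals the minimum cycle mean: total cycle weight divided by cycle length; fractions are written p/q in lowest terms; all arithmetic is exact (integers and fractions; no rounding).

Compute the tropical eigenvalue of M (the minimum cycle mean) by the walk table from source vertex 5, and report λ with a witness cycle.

q=0: [∞, ∞, ∞, ∞, 0]
q=1: [0, -9, 3, 13, 11]
q=2: [-8, -5, -6, 19, -11]
q=3: [-11, -20, -8, 2, -7]
q=4: [-19, -16, -17, 6, -22]
q=5: [-22, -31, -19, -9, -18]
Optimal cycle mean attained by: cycle 2->5->2, total (-2) + (-9), length 2.
Answer: λ = -11/2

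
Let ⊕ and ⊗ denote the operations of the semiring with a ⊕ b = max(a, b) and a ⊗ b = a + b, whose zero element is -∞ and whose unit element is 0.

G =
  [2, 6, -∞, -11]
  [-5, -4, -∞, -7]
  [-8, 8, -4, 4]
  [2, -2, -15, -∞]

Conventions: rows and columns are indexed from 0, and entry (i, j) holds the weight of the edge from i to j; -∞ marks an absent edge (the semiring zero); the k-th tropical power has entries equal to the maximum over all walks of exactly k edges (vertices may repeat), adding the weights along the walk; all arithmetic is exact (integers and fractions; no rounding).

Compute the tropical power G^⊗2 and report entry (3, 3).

G^⊗2:
  [4, 8, -26, -1]
  [-3, 1, -22, -11]
  [6, 4, -8, 1]
  [4, 8, -19, -9]
Key observation: the optimum is the walk 3->0->3, with weight 2 + (-11) = -9.
Optimal value attained by: walk 3->0->3.
Answer: (G^⊗2)[3][3] = -9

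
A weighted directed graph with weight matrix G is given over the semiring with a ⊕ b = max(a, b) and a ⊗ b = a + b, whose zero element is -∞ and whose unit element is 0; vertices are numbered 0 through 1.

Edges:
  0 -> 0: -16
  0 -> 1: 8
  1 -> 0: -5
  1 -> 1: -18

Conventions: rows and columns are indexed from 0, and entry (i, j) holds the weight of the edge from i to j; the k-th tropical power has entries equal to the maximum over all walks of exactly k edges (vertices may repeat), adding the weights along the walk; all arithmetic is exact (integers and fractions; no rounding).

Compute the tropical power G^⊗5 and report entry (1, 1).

G^⊗2:
  [3, -8]
  [-21, 3]
G^⊗3:
  [-13, 11]
  [-2, -13]
G^⊗4:
  [6, -5]
  [-18, 6]
G^⊗5:
  [-10, 14]
  [1, -10]
Key observation: the optimum is the walk 1->0->0->1->0->1, with weight (-5) + (-16) + 8 + (-5) + 8 = -10.
Optimal value attained by: walk 1->0->0->1->0->1.
Answer: (G^⊗5)[1][1] = -10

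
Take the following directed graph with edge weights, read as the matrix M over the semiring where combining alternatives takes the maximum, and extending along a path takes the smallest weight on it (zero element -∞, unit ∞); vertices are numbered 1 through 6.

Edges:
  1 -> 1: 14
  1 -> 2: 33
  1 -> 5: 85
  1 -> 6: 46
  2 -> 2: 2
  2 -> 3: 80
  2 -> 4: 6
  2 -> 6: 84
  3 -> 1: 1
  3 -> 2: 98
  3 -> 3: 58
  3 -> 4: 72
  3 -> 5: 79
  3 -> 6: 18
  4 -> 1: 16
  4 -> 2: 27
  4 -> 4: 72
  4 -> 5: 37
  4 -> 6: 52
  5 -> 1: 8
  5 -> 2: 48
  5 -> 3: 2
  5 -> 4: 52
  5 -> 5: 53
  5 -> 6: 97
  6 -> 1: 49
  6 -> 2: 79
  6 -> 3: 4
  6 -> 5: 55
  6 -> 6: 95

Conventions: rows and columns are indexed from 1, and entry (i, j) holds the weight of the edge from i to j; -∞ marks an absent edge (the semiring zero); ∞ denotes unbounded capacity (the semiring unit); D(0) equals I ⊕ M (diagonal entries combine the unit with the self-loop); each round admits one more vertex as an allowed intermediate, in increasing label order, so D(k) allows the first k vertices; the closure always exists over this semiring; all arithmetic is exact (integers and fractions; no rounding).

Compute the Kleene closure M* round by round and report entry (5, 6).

D(0):
  [∞, 33, -∞, -∞, 85, 46]
  [-∞, ∞, 80, 6, -∞, 84]
  [1, 98, ∞, 72, 79, 18]
  [16, 27, -∞, ∞, 37, 52]
  [8, 48, 2, 52, ∞, 97]
  [49, 79, 4, -∞, 55, ∞]
D(1):
  [∞, 33, -∞, -∞, 85, 46]
  [-∞, ∞, 80, 6, -∞, 84]
  [1, 98, ∞, 72, 79, 18]
  [16, 27, -∞, ∞, 37, 52]
  [8, 48, 2, 52, ∞, 97]
  [49, 79, 4, -∞, 55, ∞]
D(2):
  [∞, 33, 33, 6, 85, 46]
  [-∞, ∞, 80, 6, -∞, 84]
  [1, 98, ∞, 72, 79, 84]
  [16, 27, 27, ∞, 37, 52]
  [8, 48, 48, 52, ∞, 97]
  [49, 79, 79, 6, 55, ∞]
D(3):
  [∞, 33, 33, 33, 85, 46]
  [1, ∞, 80, 72, 79, 84]
  [1, 98, ∞, 72, 79, 84]
  [16, 27, 27, ∞, 37, 52]
  [8, 48, 48, 52, ∞, 97]
  [49, 79, 79, 72, 79, ∞]
D(4):
  [∞, 33, 33, 33, 85, 46]
  [16, ∞, 80, 72, 79, 84]
  [16, 98, ∞, 72, 79, 84]
  [16, 27, 27, ∞, 37, 52]
  [16, 48, 48, 52, ∞, 97]
  [49, 79, 79, 72, 79, ∞]
D(5):
  [∞, 48, 48, 52, 85, 85]
  [16, ∞, 80, 72, 79, 84]
  [16, 98, ∞, 72, 79, 84]
  [16, 37, 37, ∞, 37, 52]
  [16, 48, 48, 52, ∞, 97]
  [49, 79, 79, 72, 79, ∞]
D(6):
  [∞, 79, 79, 72, 85, 85]
  [49, ∞, 80, 72, 79, 84]
  [49, 98, ∞, 72, 79, 84]
  [49, 52, 52, ∞, 52, 52]
  [49, 79, 79, 72, ∞, 97]
  [49, 79, 79, 72, 79, ∞]
Answer: M*[5][6] = 97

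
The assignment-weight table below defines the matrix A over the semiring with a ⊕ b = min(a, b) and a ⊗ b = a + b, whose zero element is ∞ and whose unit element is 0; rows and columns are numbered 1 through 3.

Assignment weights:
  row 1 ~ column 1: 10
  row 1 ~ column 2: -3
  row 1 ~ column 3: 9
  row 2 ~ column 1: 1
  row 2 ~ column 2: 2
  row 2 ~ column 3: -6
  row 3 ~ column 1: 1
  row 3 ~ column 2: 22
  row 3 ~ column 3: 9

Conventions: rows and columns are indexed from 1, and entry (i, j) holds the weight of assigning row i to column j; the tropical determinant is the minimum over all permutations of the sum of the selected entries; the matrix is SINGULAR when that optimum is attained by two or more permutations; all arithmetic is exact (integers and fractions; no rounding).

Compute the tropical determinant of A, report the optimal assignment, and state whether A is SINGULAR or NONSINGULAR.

σ = (1, 2, 3): 10 + 2 + 9 = 21
σ = (1, 3, 2): 10 + (-6) + 22 = 26
σ = (2, 1, 3): (-3) + 1 + 9 = 7
σ = (2, 3, 1): (-3) + (-6) + 1 = -8
σ = (3, 1, 2): 9 + 1 + 22 = 32
σ = (3, 2, 1): 9 + 2 + 1 = 12
Optimal value attained by: σ = (2, 3, 1).
Answer: det⊕(A) = -8; verdict: NONSINGULAR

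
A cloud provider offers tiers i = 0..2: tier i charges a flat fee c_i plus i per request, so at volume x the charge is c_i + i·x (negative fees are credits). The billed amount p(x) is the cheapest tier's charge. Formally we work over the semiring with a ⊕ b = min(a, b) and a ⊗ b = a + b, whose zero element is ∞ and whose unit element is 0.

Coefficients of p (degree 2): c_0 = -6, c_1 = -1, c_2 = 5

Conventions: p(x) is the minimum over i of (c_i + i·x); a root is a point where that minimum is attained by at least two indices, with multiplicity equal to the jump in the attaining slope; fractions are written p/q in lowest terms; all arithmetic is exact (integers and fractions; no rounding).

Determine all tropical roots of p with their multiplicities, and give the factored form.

hull edge (i=0, c=-6) to (i=1, c=-1): slope 5, span 1
hull edge (i=1, c=-1) to (i=2, c=5): slope 6, span 1
Factored form: p(x) = 5 ⊗ (x ⊕ (-6)) ⊗ (x ⊕ (-5))
Answer: roots = -6 (mult 1), -5 (mult 1)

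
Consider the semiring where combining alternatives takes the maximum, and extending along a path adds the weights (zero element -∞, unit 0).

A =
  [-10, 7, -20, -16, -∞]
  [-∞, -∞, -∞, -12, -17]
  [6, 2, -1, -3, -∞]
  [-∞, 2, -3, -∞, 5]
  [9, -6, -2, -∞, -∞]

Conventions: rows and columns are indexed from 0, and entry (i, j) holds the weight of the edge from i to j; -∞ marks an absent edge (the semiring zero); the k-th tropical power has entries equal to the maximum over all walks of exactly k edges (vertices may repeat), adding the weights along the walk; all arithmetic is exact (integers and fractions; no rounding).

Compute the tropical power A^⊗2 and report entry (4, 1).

A^⊗2:
  [-14, -3, -19, -5, -10]
  [-8, -10, -15, -∞, -7]
  [5, 13, -2, -4, 2]
  [14, -1, 3, -6, -15]
  [4, 16, -3, -5, -23]
Key observation: the optimum is the walk 4->0->1, with weight 9 + 7 = 16.
Optimal value attained by: walk 4->0->1.
Answer: (A^⊗2)[4][1] = 16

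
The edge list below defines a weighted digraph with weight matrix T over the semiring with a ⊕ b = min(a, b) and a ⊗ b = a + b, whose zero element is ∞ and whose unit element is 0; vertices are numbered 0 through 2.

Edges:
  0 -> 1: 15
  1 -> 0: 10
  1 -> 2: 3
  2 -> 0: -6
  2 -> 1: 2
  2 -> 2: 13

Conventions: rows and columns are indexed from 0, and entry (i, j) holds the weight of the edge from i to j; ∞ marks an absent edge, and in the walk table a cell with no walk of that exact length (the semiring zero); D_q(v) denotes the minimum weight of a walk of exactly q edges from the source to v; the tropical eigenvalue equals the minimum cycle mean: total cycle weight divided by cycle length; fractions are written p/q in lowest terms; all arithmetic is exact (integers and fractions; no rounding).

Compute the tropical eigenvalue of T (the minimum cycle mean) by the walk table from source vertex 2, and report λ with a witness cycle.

q=0: [∞, ∞, 0]
q=1: [-6, 2, 13]
q=2: [7, 9, 5]
q=3: [-1, 7, 12]
Optimal cycle mean attained by: cycle 1->2->1, total 3 + 2, length 2.
Answer: λ = 5/2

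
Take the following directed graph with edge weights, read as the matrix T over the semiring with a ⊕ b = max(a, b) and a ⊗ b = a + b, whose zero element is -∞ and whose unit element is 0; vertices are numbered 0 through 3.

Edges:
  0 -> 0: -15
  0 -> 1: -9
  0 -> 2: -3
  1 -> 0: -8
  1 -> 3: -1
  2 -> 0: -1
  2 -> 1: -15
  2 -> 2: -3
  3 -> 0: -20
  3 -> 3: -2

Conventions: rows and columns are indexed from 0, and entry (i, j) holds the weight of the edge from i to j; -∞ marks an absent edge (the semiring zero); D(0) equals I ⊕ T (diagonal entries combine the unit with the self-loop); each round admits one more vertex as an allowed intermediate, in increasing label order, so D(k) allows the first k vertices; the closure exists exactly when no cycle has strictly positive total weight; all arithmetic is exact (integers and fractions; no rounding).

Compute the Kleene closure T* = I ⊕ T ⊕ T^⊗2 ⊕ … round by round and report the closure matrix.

D(0):
  [0, -9, -3, -∞]
  [-8, 0, -∞, -1]
  [-1, -15, 0, -∞]
  [-20, -∞, -∞, 0]
D(1):
  [0, -9, -3, -∞]
  [-8, 0, -11, -1]
  [-1, -10, 0, -∞]
  [-20, -29, -23, 0]
D(2):
  [0, -9, -3, -10]
  [-8, 0, -11, -1]
  [-1, -10, 0, -11]
  [-20, -29, -23, 0]
D(3):
  [0, -9, -3, -10]
  [-8, 0, -11, -1]
  [-1, -10, 0, -11]
  [-20, -29, -23, 0]
D(4):
  [0, -9, -3, -10]
  [-8, 0, -11, -1]
  [-1, -10, 0, -11]
  [-20, -29, -23, 0]
Answer: T* = [[0, -9, -3, -10], [-8, 0, -11, -1], [-1, -10, 0, -11], [-20, -29, -23, 0]]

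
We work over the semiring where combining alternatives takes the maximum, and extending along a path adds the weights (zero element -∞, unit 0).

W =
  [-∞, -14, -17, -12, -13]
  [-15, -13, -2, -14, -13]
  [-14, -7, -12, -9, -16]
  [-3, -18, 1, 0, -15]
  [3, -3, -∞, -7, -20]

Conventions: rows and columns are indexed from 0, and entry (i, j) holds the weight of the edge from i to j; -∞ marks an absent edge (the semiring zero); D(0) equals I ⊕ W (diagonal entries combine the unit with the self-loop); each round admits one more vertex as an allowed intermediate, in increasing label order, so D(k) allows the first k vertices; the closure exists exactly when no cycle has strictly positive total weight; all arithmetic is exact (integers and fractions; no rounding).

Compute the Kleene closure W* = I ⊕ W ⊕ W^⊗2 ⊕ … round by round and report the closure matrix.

D(0):
  [0, -14, -17, -12, -13]
  [-15, 0, -2, -14, -13]
  [-14, -7, 0, -9, -16]
  [-3, -18, 1, 0, -15]
  [3, -3, -∞, -7, 0]
D(1):
  [0, -14, -17, -12, -13]
  [-15, 0, -2, -14, -13]
  [-14, -7, 0, -9, -16]
  [-3, -17, 1, 0, -15]
  [3, -3, -14, -7, 0]
D(2):
  [0, -14, -16, -12, -13]
  [-15, 0, -2, -14, -13]
  [-14, -7, 0, -9, -16]
  [-3, -17, 1, 0, -15]
  [3, -3, -5, -7, 0]
D(3):
  [0, -14, -16, -12, -13]
  [-15, 0, -2, -11, -13]
  [-14, -7, 0, -9, -16]
  [-3, -6, 1, 0, -15]
  [3, -3, -5, -7, 0]
D(4):
  [0, -14, -11, -12, -13]
  [-14, 0, -2, -11, -13]
  [-12, -7, 0, -9, -16]
  [-3, -6, 1, 0, -15]
  [3, -3, -5, -7, 0]
D(5):
  [0, -14, -11, -12, -13]
  [-10, 0, -2, -11, -13]
  [-12, -7, 0, -9, -16]
  [-3, -6, 1, 0, -15]
  [3, -3, -5, -7, 0]
Answer: W* = [[0, -14, -11, -12, -13], [-10, 0, -2, -11, -13], [-12, -7, 0, -9, -16], [-3, -6, 1, 0, -15], [3, -3, -5, -7, 0]]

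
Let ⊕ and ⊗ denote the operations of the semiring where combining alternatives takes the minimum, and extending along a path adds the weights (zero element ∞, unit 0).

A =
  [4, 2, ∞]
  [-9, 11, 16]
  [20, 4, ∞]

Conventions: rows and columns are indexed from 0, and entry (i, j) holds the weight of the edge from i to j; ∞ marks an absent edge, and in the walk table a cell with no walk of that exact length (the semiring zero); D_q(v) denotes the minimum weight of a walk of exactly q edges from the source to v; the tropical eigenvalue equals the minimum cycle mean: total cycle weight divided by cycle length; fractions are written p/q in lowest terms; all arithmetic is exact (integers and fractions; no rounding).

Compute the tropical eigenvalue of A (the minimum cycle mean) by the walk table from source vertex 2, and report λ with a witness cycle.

q=0: [∞, ∞, 0]
q=1: [20, 4, ∞]
q=2: [-5, 15, 20]
q=3: [-1, -3, 31]
Optimal cycle mean attained by: cycle 0->1->0, total 2 + (-9), length 2.
Answer: λ = -7/2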